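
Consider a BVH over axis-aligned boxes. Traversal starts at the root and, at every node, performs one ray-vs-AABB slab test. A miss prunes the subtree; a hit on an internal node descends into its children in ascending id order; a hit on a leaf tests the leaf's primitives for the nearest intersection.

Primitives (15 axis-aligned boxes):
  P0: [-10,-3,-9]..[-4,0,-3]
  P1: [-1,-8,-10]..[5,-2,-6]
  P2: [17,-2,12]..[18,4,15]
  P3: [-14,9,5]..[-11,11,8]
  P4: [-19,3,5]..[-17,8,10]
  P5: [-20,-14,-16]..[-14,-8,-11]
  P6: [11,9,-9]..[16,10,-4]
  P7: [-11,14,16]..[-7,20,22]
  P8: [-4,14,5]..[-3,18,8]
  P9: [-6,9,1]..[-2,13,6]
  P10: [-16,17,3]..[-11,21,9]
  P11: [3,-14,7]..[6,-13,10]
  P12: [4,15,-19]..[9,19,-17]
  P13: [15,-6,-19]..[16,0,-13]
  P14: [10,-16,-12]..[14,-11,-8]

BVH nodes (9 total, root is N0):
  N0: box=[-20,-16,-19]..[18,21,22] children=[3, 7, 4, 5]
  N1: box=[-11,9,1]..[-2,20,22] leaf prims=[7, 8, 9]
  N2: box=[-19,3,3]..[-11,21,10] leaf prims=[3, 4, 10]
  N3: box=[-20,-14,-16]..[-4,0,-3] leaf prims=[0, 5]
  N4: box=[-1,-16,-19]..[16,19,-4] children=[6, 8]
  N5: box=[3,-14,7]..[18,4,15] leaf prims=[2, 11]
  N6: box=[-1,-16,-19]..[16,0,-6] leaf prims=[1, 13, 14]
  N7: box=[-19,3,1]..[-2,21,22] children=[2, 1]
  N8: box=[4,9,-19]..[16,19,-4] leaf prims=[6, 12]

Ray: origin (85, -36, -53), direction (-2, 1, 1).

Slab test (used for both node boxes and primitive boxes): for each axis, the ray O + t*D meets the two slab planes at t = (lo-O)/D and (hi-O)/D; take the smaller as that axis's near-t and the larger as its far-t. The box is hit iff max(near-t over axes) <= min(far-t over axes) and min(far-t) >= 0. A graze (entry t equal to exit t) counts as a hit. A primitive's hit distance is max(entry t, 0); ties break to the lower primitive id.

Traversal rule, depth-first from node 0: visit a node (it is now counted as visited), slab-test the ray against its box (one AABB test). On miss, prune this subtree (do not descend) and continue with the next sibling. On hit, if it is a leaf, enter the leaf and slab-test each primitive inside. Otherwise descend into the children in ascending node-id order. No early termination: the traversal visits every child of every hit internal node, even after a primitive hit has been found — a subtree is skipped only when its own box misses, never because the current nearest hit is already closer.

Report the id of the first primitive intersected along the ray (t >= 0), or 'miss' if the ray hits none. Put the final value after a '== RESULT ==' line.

Walk:
N0 x:[67/2,105/2] y:[20,57] z:[34,75] -> hit [34,105/2], descend [3, 4, 5, 7]
  N3 x:[89/2,105/2] y:[22,36] z:[37,50] -> miss, prune
  N4 x:[69/2,43] y:[20,55] z:[34,49] -> hit [69/2,43], descend [6, 8]
    N6 x:[69/2,43] y:[20,36] z:[34,47] -> hit [69/2,36] leaf, test {P1(miss), P13@t=69/2, P14(miss)}
    N8 x:[69/2,81/2] y:[45,55] z:[34,49] -> miss, prune
  N5 x:[67/2,41] y:[22,40] z:[60,68] -> miss, prune
  N7 x:[87/2,52] y:[39,57] z:[54,75] -> miss, prune

Summary -> nodes [0, 3, 4, 6, 8, 5, 7]; box-tests=7; leaf-entries=1; first=P13

== RESULT ==
13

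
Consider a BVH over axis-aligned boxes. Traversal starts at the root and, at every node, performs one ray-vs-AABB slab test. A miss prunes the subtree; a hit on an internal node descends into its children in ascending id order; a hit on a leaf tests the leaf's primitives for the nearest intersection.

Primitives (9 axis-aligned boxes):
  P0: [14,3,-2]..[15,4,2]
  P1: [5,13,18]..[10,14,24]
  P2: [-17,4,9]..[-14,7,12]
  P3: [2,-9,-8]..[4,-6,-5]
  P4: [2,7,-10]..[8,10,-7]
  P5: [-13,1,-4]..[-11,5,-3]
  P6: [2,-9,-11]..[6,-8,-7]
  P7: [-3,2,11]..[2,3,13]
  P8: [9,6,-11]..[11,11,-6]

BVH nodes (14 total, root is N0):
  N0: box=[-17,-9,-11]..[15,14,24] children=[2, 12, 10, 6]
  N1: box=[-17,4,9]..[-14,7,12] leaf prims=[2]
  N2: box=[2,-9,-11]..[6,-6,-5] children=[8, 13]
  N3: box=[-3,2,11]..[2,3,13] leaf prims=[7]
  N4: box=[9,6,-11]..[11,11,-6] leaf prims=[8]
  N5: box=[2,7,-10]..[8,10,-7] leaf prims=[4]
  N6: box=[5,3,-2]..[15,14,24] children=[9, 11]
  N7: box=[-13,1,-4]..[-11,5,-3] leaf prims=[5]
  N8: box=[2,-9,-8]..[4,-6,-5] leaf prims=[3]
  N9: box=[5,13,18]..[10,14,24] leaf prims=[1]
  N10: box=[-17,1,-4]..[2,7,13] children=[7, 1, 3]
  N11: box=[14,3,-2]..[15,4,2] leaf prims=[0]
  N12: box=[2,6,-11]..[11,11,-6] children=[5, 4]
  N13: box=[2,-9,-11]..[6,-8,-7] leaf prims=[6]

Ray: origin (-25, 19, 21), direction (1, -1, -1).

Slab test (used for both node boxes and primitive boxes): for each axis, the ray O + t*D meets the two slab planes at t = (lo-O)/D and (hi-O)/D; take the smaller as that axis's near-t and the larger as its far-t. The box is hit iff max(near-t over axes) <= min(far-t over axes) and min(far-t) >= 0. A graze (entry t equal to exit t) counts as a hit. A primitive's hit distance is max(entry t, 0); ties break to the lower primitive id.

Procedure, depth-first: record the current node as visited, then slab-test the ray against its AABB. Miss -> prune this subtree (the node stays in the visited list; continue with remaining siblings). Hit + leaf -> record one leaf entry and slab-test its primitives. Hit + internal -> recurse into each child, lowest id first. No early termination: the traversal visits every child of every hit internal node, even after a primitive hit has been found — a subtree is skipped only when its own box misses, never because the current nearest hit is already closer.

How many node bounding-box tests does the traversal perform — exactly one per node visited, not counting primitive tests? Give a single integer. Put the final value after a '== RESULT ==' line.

Walk:
N0 x:[8,40] y:[5,28] z:[-3,32] -> hit [8,28], descend [2, 6, 10, 12]
  N2 x:[27,31] y:[25,28] z:[26,32] -> hit [27,28], descend [8, 13]
    N8 x:[27,29] y:[25,28] z:[26,29] -> hit [27,28] leaf, test {P3@t=27}
    N13 x:[27,31] y:[27,28] z:[28,32] -> hit [28,28] leaf, test {P6@t=28}
  N6 x:[30,40] y:[5,16] z:[-3,23] -> miss, prune
  N10 x:[8,27] y:[12,18] z:[8,25] -> hit [12,18], descend [1, 3, 7]
    N1 x:[8,11] y:[12,15] z:[9,12] -> miss, prune
    N3 x:[22,27] y:[16,17] z:[8,10] -> miss, prune
    N7 x:[12,14] y:[14,18] z:[24,25] -> miss, prune
  N12 x:[27,36] y:[8,13] z:[27,32] -> miss, prune

order=[0, 2, 8, 13, 6, 10, 1, 3, 7, 12]  |boxes|=10  |leaves|=2  hit=P3

== RESULT ==
10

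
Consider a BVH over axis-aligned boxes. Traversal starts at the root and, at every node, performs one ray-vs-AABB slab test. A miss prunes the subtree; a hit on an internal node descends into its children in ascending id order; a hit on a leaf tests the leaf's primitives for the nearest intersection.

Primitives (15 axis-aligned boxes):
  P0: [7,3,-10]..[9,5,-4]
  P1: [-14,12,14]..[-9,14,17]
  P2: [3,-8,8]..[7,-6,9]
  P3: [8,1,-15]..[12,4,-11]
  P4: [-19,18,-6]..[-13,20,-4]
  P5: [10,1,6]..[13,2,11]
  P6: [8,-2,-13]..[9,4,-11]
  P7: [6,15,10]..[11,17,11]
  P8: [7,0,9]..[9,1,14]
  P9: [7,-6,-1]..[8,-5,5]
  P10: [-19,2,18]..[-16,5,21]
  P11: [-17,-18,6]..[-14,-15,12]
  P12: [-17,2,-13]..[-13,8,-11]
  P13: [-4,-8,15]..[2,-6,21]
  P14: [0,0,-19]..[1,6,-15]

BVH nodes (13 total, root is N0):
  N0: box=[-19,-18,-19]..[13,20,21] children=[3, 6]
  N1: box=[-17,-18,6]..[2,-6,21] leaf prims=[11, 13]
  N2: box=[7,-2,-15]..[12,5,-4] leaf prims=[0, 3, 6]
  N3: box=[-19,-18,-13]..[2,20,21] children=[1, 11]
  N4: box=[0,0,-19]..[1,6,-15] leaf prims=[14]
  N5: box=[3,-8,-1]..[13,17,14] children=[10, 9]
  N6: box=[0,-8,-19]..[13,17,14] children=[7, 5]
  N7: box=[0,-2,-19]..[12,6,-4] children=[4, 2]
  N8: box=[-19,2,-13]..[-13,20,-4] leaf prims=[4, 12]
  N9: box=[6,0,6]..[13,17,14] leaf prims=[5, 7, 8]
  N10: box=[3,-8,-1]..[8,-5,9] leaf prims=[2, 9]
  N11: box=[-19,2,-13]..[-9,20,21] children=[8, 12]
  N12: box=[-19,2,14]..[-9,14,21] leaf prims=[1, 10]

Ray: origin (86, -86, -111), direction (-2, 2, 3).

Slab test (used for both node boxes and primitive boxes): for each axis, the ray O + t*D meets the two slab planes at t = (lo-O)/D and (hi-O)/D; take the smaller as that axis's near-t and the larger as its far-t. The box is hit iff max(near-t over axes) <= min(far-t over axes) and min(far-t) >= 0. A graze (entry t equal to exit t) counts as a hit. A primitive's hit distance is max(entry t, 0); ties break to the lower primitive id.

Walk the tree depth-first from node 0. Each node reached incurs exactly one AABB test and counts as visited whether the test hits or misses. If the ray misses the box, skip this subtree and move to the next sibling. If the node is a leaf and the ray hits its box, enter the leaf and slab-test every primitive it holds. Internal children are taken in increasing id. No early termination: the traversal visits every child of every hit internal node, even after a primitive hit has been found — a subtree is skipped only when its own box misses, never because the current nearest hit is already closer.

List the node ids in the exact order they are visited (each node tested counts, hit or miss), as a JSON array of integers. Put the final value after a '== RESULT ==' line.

Traverse from the root:
N0 x:[73/2,105/2] y:[34,53] z:[92/3,44] -> hit [73/2,44], descend [3, 6]
  N3 x:[42,105/2] y:[34,53] z:[98/3,44] -> hit [42,44], descend [1, 11]
    N1 x:[42,103/2] y:[34,40] z:[39,44] -> miss, prune
    N11 x:[95/2,105/2] y:[44,53] z:[98/3,44] -> miss, prune
  N6 x:[73/2,43] y:[39,103/2] z:[92/3,125/3] -> hit [39,125/3], descend [5, 7]
    N5 x:[73/2,83/2] y:[39,103/2] z:[110/3,125/3] -> hit [39,83/2], descend [9, 10]
      N9 x:[73/2,40] y:[43,103/2] z:[39,125/3] -> miss, prune
      N10 x:[39,83/2] y:[39,81/2] z:[110/3,40] -> hit [39,40] leaf, test {P2@t=119/3, P9(miss)}
    N7 x:[37,43] y:[42,46] z:[92/3,107/3] -> miss, prune

order=[0, 3, 1, 11, 6, 5, 9, 10, 7]  |boxes|=9  |leaves|=1  hit=P2

== RESULT ==
[0, 3, 1, 11, 6, 5, 9, 10, 7]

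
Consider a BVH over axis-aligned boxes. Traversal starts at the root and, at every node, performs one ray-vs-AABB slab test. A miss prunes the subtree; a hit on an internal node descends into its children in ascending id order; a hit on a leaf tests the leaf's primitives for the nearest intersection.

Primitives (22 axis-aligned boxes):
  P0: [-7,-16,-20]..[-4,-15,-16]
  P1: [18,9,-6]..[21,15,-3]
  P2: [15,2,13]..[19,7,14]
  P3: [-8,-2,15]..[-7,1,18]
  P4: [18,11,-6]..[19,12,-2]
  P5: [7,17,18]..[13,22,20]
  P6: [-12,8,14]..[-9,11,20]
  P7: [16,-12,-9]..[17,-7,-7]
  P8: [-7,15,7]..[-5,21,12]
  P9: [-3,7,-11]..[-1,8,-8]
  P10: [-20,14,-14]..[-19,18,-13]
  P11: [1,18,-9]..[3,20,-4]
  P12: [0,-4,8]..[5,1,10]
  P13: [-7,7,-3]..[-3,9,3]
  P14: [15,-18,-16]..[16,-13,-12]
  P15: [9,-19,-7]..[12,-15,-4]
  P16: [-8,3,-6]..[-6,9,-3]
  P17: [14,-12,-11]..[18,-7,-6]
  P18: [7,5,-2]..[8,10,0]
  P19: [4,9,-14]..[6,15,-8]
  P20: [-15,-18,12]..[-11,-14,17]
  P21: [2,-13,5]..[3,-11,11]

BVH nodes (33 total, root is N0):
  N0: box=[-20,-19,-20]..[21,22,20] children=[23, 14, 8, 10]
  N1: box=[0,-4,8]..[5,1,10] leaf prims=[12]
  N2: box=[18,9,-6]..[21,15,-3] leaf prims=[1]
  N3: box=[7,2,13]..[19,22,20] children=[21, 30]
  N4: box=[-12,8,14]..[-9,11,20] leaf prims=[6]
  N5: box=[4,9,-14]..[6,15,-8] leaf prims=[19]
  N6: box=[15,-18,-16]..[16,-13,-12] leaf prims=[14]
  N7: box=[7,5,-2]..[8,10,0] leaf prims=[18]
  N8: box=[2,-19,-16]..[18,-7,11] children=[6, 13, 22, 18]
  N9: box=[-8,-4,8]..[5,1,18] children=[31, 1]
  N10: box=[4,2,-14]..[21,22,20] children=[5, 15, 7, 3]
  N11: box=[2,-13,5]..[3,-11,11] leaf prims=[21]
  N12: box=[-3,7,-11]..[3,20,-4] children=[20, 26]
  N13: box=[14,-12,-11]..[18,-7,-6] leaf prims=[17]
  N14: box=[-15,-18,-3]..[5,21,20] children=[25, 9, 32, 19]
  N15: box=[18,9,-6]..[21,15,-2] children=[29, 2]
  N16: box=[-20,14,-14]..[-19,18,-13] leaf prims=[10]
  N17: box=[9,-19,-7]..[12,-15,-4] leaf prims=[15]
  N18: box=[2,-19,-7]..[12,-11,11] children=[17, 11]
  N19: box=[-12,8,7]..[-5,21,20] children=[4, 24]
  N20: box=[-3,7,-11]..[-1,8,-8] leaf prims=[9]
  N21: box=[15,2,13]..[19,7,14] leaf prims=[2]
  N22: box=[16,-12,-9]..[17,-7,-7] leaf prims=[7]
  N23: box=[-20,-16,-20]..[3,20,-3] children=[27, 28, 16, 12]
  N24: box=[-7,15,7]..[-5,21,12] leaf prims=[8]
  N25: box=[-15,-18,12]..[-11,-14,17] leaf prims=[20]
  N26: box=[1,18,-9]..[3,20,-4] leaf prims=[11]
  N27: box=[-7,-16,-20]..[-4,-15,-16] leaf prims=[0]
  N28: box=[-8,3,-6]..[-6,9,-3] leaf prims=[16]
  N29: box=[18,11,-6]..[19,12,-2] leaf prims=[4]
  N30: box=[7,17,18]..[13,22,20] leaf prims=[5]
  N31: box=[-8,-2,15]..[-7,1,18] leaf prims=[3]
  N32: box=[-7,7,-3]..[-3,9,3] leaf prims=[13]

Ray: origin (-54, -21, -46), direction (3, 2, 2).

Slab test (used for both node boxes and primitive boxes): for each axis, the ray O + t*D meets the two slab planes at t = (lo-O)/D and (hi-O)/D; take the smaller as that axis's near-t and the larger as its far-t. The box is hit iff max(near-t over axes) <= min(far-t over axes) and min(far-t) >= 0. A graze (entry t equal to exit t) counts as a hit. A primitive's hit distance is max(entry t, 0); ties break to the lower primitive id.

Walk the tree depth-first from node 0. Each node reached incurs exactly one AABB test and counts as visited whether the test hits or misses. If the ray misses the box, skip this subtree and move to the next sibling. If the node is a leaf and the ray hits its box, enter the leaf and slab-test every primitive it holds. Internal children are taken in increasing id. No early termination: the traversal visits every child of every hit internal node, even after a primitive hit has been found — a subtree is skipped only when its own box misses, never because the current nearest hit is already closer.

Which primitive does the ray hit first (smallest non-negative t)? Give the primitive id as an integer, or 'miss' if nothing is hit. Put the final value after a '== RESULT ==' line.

Traverse from the root:
N0 x:[34/3,25] y:[1,43/2] z:[13,33] -> hit [13,43/2], descend [8, 10, 14, 23]
  N8 x:[56/3,24] y:[1,7] z:[15,57/2] -> miss, prune
  N10 x:[58/3,25] y:[23/2,43/2] z:[16,33] -> hit [58/3,43/2], descend [3, 5, 7, 15]
    N3 x:[61/3,73/3] y:[23/2,43/2] z:[59/2,33] -> miss, prune
    N5 x:[58/3,20] y:[15,18] z:[16,19] -> miss, prune
    N7 x:[61/3,62/3] y:[13,31/2] z:[22,23] -> miss, prune
    N15 x:[24,25] y:[15,18] z:[20,22] -> miss, prune
  N14 x:[13,59/3] y:[3/2,21] z:[43/2,33] -> miss, prune
  N23 x:[34/3,19] y:[5/2,41/2] z:[13,43/2] -> hit [13,19], descend [12, 16, 27, 28]
    N12 x:[17,19] y:[14,41/2] z:[35/2,21] -> hit [35/2,19], descend [20, 26]
      N20 x:[17,53/3] y:[14,29/2] z:[35/2,19] -> miss, prune
      N26 x:[55/3,19] y:[39/2,41/2] z:[37/2,21] -> miss, prune
    N16 x:[34/3,35/3] y:[35/2,39/2] z:[16,33/2] -> miss, prune
    N27 x:[47/3,50/3] y:[5/2,3] z:[13,15] -> miss, prune
    N28 x:[46/3,16] y:[12,15] z:[20,43/2] -> miss, prune

15 AABB tests over nodes [0, 8, 10, 3, 5, 7, 15, 14, 23, 12, 20, 26, 16, 27, 28]; 0 leaves entered; closest miss.

== RESULT ==
miss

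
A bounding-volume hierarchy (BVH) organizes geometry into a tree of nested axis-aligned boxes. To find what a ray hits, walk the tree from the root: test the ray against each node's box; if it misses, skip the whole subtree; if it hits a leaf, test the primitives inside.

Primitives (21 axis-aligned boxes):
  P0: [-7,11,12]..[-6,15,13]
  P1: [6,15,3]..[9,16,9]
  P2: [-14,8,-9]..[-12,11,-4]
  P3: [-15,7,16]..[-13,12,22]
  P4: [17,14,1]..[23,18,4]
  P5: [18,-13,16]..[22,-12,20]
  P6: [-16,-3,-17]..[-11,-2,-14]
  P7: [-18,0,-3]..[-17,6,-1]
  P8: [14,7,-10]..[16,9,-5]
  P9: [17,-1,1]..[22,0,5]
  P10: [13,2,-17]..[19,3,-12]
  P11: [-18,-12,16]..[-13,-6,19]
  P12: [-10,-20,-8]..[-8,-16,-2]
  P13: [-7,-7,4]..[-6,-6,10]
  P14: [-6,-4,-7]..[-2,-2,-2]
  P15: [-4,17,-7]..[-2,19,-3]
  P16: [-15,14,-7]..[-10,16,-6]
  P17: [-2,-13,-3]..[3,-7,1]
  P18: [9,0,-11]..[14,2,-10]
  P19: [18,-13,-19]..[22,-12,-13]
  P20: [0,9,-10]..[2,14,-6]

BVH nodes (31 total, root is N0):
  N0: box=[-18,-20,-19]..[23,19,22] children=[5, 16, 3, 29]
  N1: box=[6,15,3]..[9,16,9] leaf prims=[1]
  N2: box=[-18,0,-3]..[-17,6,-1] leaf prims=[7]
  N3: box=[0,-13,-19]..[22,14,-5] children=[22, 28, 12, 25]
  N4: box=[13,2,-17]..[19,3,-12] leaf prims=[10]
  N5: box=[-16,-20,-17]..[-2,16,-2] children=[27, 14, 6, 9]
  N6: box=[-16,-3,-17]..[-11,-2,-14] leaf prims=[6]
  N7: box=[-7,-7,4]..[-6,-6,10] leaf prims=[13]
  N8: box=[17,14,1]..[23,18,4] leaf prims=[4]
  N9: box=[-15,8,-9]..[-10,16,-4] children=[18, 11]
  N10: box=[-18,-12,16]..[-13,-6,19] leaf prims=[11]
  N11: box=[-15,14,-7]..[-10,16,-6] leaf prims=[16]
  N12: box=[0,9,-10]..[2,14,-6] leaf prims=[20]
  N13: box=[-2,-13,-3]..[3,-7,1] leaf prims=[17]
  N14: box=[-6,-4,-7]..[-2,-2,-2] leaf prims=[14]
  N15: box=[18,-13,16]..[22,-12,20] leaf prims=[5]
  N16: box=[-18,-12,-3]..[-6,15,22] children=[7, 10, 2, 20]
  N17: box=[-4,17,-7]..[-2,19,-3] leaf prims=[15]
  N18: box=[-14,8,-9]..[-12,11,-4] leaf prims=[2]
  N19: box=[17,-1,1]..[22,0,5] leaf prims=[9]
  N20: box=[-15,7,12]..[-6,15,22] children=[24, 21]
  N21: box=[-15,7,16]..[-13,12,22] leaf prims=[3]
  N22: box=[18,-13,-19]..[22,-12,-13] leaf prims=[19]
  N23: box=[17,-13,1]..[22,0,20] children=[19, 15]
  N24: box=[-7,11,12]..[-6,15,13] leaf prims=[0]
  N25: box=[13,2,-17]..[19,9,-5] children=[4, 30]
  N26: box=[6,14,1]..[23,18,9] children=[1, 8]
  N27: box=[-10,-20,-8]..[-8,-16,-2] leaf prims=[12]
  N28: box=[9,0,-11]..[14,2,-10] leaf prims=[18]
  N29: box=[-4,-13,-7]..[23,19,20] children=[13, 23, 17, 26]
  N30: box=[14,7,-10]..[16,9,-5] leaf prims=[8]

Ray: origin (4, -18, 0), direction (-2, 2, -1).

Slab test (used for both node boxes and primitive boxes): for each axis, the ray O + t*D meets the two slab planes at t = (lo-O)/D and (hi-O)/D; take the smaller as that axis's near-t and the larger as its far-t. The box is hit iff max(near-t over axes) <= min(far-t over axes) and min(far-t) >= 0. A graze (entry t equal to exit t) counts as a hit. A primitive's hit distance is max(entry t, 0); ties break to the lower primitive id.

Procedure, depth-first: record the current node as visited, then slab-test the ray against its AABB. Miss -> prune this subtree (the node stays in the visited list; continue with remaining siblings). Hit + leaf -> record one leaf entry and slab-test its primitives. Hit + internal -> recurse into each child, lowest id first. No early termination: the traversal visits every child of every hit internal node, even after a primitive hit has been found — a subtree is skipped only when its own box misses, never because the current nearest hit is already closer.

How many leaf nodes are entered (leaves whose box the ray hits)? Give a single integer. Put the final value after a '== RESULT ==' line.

Walk:
N0 x:[-19/2,11] y:[-1,37/2] z:[-22,19] -> hit [-1,11], descend [3, 5, 16, 29]
  N3 x:[-9,2] y:[5/2,16] z:[5,19] -> miss, prune
  N5 x:[3,10] y:[-1,17] z:[2,17] -> hit [3,10], descend [6, 9, 14, 27]
    N6 x:[15/2,10] y:[15/2,8] z:[14,17] -> miss, prune
    N9 x:[7,19/2] y:[13,17] z:[4,9] -> miss, prune
    N14 x:[3,5] y:[7,8] z:[2,7] -> miss, prune
    N27 x:[6,7] y:[-1,1] z:[2,8] -> miss, prune
  N16 x:[5,11] y:[3,33/2] z:[-22,3] -> miss, prune
  N29 x:[-19/2,4] y:[5/2,37/2] z:[-20,7] -> hit [5/2,4], descend [13, 17, 23, 26]
    N13 x:[1/2,3] y:[5/2,11/2] z:[-1,3] -> hit [5/2,3] leaf, test {P17@t=5/2}
    N17 x:[3,4] y:[35/2,37/2] z:[3,7] -> miss, prune
    N23 x:[-9,-13/2] y:[5/2,9] z:[-20,-1] -> miss, prune
    N26 x:[-19/2,-1] y:[16,18] z:[-9,-1] -> miss, prune

order=[0, 3, 5, 6, 9, 14, 27, 16, 29, 13, 17, 23, 26]  |boxes|=13  |leaves|=1  hit=P17

== RESULT ==
1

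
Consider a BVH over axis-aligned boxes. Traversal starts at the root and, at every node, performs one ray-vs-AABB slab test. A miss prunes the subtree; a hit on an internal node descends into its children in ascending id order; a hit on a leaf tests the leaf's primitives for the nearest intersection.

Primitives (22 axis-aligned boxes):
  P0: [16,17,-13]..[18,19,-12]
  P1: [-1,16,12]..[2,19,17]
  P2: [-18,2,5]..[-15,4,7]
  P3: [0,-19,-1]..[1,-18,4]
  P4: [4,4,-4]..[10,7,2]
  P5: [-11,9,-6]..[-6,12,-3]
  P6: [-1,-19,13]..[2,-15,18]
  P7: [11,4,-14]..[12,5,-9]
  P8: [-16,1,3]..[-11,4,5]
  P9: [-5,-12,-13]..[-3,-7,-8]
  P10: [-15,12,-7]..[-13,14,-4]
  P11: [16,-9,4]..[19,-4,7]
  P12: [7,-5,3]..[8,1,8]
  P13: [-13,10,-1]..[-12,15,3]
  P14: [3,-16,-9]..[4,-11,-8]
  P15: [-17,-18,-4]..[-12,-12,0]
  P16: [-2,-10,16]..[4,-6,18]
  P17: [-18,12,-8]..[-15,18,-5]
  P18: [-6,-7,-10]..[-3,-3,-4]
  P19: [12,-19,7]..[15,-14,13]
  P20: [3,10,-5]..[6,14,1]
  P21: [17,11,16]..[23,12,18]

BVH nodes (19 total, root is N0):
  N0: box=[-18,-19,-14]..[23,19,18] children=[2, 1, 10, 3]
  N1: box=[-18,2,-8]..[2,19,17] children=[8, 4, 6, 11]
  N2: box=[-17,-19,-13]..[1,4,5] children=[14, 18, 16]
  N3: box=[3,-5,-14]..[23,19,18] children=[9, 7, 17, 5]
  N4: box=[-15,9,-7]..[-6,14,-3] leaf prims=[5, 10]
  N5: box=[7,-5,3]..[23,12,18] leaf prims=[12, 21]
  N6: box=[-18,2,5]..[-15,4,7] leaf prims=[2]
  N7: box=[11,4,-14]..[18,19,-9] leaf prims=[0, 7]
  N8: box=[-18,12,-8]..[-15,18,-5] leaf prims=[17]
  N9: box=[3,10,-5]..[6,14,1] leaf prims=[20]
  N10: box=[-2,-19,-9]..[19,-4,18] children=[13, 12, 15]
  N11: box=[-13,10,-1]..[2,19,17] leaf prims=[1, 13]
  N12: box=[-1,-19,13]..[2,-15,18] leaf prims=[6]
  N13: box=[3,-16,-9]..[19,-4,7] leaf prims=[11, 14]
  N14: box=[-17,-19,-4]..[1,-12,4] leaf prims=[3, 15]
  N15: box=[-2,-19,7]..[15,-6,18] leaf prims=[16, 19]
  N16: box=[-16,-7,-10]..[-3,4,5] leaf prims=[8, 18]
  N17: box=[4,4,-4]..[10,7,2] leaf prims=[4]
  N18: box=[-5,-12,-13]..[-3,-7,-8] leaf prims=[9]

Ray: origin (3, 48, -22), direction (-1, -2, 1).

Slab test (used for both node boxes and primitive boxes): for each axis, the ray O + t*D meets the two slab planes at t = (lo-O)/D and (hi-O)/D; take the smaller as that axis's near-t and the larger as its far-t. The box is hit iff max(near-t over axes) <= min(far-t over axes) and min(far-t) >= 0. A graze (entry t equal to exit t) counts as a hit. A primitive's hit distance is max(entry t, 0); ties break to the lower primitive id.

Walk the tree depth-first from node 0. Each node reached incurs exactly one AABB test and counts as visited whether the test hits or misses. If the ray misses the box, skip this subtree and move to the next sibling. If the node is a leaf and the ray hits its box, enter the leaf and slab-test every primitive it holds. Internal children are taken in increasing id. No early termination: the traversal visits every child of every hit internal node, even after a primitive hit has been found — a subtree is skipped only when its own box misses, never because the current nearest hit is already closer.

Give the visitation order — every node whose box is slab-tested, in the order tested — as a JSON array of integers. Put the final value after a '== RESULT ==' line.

Traverse from the root:
N0 x:[-20,21] y:[29/2,67/2] z:[8,40] -> hit [29/2,21], descend [1, 2, 3, 10]
  N1 x:[1,21] y:[29/2,23] z:[14,39] -> hit [29/2,21], descend [4, 6, 8, 11]
    N4 x:[9,18] y:[17,39/2] z:[15,19] -> hit [17,18] leaf, test {P5(miss), P10@t=17}
    N6 x:[18,21] y:[22,23] z:[27,29] -> miss, prune
    N8 x:[18,21] y:[15,18] z:[14,17] -> miss, prune
    N11 x:[1,16] y:[29/2,19] z:[21,39] -> miss, prune
  N2 x:[2,20] y:[22,67/2] z:[9,27] -> miss, prune
  N3 x:[-20,0] y:[29/2,53/2] z:[8,40] -> miss, prune
  N10 x:[-16,5] y:[26,67/2] z:[13,40] -> miss, prune

9 AABB tests over nodes [0, 1, 4, 6, 8, 11, 2, 3, 10]; 1 leaf entered; closest P10.

== RESULT ==
[0, 1, 4, 6, 8, 11, 2, 3, 10]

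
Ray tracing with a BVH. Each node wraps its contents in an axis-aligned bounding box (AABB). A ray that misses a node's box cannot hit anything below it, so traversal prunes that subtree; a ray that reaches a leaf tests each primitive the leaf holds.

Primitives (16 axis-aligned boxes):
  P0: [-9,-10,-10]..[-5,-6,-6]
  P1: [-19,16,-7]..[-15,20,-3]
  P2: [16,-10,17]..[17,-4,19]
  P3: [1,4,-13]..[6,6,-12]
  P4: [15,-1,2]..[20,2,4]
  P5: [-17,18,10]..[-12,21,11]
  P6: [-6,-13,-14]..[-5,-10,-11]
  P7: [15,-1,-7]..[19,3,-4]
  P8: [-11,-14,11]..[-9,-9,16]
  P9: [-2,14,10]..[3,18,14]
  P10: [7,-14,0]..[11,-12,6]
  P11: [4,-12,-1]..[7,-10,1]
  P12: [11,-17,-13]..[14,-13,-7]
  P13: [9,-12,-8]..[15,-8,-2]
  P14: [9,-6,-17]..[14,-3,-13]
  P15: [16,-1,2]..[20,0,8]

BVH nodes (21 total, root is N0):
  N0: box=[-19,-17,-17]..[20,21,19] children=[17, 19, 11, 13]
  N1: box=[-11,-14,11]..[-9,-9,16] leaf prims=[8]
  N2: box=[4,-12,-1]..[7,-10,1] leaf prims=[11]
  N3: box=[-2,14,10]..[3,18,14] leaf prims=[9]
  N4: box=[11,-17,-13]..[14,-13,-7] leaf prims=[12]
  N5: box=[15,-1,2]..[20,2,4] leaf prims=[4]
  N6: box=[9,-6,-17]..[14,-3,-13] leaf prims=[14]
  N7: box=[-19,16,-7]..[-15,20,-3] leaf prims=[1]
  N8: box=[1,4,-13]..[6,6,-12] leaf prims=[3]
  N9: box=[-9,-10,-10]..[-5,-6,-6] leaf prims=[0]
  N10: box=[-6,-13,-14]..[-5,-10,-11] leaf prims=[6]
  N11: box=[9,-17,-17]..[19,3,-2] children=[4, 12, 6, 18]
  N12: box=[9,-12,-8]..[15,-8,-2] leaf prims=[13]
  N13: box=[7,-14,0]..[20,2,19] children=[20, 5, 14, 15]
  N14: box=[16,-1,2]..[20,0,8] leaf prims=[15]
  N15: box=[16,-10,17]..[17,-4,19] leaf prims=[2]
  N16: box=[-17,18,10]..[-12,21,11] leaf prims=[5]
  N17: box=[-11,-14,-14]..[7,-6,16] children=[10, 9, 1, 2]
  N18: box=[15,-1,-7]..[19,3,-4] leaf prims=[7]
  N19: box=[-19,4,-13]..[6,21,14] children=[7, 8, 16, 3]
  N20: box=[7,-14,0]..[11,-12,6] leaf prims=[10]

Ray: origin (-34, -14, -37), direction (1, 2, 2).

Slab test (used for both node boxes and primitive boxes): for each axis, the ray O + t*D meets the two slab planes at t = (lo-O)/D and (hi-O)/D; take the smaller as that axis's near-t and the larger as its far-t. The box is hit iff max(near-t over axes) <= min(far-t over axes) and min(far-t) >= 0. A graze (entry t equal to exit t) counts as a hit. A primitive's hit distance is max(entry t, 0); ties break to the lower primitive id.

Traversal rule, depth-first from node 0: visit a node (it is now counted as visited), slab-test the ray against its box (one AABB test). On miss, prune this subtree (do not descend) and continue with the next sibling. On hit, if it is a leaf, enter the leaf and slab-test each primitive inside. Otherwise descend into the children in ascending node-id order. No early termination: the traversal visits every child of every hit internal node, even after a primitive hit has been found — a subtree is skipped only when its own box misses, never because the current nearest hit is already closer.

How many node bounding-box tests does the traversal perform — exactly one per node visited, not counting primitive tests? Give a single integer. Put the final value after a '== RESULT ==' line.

Trace the traversal:
N0 x:[15,54] y:[-3/2,35/2] z:[10,28] -> hit [15,35/2], descend [11, 13, 17, 19]
  N11 x:[43,53] y:[-3/2,17/2] z:[10,35/2] -> miss, prune
  N13 x:[41,54] y:[0,8] z:[37/2,28] -> miss, prune
  N17 x:[23,41] y:[0,4] z:[23/2,53/2] -> miss, prune
  N19 x:[15,40] y:[9,35/2] z:[12,51/2] -> hit [15,35/2], descend [3, 7, 8, 16]
    N3 x:[32,37] y:[14,16] z:[47/2,51/2] -> miss, prune
    N7 x:[15,19] y:[15,17] z:[15,17] -> hit [15,17] leaf, test {P1@t=15}
    N8 x:[35,40] y:[9,10] z:[12,25/2] -> miss, prune
    N16 x:[17,22] y:[16,35/2] z:[47/2,24] -> miss, prune

Summary -> nodes [0, 11, 13, 17, 19, 3, 7, 8, 16]; box-tests=9; leaf-entries=1; first=P1

== RESULT ==
9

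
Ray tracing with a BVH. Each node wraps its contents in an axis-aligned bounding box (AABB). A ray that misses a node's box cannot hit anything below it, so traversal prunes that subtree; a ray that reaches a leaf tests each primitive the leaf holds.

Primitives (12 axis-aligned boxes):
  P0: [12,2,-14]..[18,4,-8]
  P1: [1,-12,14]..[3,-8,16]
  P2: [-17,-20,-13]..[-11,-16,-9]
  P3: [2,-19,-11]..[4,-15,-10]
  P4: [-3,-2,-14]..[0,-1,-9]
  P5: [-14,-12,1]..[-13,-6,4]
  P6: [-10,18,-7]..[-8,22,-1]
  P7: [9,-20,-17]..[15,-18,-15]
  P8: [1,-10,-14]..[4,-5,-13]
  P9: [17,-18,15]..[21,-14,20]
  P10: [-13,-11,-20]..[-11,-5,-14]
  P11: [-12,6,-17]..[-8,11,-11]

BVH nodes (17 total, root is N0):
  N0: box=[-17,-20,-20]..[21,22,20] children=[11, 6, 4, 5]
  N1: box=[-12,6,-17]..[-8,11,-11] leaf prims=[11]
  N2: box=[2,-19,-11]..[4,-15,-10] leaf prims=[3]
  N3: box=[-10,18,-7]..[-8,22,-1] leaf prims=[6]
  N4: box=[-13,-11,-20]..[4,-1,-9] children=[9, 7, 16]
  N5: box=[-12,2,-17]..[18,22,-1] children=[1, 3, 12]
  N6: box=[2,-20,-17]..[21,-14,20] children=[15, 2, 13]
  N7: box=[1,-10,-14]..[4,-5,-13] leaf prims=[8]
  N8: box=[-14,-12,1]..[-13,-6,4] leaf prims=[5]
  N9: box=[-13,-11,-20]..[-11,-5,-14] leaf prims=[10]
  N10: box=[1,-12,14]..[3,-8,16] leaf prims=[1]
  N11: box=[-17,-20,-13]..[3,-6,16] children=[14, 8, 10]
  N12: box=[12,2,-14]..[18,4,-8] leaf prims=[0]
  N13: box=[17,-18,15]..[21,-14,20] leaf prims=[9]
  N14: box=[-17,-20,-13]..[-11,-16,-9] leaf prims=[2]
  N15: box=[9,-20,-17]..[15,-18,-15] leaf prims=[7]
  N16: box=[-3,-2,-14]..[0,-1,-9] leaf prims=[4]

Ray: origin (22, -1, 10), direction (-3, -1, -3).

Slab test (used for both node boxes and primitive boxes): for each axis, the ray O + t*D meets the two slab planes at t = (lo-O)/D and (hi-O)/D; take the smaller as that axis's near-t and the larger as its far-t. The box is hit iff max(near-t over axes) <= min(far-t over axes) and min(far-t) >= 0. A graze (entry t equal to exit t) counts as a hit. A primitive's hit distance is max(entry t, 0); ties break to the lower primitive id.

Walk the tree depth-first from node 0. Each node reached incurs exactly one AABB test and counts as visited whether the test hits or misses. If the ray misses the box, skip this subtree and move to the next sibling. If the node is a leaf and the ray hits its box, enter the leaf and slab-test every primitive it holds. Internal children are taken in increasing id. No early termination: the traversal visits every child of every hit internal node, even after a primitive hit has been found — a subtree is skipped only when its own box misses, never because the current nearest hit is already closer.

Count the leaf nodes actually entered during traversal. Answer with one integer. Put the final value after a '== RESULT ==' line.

Walk:
N0 x:[1/3,13] y:[-23,19] z:[-10/3,10] -> hit [1/3,10], descend [4, 5, 6, 11]
  N4 x:[6,35/3] y:[0,10] z:[19/3,10] -> hit [19/3,10], descend [7, 9, 16]
    N7 x:[6,7] y:[4,9] z:[23/3,8] -> miss, prune
    N9 x:[11,35/3] y:[4,10] z:[8,10] -> miss, prune
    N16 x:[22/3,25/3] y:[0,1] z:[19/3,8] -> miss, prune
  N5 x:[4/3,34/3] y:[-23,-3] z:[11/3,9] -> miss, prune
  N6 x:[1/3,20/3] y:[13,19] z:[-10/3,9] -> miss, prune
  N11 x:[19/3,13] y:[5,19] z:[-2,23/3] -> hit [19/3,23/3], descend [8, 10, 14]
    N8 x:[35/3,12] y:[5,11] z:[2,3] -> miss, prune
    N10 x:[19/3,7] y:[7,11] z:[-2,-4/3] -> miss, prune
    N14 x:[11,13] y:[15,19] z:[19/3,23/3] -> miss, prune

order=[0, 4, 7, 9, 16, 5, 6, 11, 8, 10, 14]  |boxes|=11  |leaves|=0  hit=miss

== RESULT ==
0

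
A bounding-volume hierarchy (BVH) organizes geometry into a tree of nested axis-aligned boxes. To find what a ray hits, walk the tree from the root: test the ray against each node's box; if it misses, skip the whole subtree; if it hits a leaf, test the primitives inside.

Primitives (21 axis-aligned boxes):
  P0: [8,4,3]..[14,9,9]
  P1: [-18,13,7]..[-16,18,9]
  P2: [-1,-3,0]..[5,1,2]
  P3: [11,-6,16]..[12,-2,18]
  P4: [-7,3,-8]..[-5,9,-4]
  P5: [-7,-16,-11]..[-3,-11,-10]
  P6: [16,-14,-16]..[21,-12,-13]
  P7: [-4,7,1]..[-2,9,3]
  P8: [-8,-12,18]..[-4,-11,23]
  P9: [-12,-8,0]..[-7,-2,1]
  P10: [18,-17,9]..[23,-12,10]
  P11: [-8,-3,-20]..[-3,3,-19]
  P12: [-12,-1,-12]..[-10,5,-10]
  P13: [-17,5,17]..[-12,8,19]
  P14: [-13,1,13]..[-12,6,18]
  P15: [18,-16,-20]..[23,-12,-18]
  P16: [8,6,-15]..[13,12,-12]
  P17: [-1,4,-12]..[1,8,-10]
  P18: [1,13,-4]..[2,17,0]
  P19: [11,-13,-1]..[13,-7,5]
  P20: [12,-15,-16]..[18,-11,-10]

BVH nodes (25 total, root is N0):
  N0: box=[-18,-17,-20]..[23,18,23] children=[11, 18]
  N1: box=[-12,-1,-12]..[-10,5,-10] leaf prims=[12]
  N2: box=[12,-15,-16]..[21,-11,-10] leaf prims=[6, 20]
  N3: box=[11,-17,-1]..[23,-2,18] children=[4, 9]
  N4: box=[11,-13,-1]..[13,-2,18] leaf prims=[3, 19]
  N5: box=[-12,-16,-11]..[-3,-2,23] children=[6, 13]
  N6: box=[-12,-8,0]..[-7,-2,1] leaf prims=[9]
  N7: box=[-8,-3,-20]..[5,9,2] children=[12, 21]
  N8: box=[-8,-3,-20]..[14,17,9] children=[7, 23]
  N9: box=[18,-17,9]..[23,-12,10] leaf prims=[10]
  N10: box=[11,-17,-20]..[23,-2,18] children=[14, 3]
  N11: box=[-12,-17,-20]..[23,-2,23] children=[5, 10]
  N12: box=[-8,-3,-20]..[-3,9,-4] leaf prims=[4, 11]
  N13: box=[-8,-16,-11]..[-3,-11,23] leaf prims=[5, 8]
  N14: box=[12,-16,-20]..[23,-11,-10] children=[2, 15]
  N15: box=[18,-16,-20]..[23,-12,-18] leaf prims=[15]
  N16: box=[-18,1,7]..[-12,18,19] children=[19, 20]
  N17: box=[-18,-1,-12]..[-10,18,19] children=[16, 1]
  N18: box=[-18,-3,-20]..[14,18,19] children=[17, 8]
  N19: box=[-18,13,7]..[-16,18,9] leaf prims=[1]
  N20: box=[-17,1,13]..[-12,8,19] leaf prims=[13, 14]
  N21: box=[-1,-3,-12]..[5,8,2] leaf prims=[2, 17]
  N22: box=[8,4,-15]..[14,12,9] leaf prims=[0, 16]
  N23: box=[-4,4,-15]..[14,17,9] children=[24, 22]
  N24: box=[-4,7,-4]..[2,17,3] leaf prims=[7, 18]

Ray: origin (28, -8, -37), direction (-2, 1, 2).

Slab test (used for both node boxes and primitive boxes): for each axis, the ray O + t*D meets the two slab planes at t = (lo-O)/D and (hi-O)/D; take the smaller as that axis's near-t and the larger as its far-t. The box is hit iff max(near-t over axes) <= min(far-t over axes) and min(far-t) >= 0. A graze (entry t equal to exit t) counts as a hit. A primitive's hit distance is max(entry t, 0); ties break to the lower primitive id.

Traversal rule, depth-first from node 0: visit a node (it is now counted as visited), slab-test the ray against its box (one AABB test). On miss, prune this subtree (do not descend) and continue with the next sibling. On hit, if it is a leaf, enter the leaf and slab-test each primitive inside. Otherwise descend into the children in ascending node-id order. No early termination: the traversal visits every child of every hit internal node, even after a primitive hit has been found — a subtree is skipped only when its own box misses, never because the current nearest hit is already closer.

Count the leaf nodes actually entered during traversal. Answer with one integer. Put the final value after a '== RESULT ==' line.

Traverse from the root:
N0 x:[5/2,23] y:[-9,26] z:[17/2,30] -> hit [17/2,23], descend [11, 18]
  N11 x:[5/2,20] y:[-9,6] z:[17/2,30] -> miss, prune
  N18 x:[7,23] y:[5,26] z:[17/2,28] -> hit [17/2,23], descend [8, 17]
    N8 x:[7,18] y:[5,25] z:[17/2,23] -> hit [17/2,18], descend [7, 23]
      N7 x:[23/2,18] y:[5,17] z:[17/2,39/2] -> hit [23/2,17], descend [12, 21]
        N12 x:[31/2,18] y:[5,17] z:[17/2,33/2] -> hit [31/2,33/2] leaf, test {P4@t=33/2, P11(miss)}
        N21 x:[23/2,29/2] y:[5,16] z:[25/2,39/2] -> hit [25/2,29/2] leaf, test {P2(miss), P17@t=27/2}
      N23 x:[7,16] y:[12,25] z:[11,23] -> hit [12,16], descend [22, 24]
        N22 x:[7,10] y:[12,20] z:[11,23] -> miss, prune
        N24 x:[13,16] y:[15,25] z:[33/2,20] -> miss, prune
    N17 x:[19,23] y:[7,26] z:[25/2,28] -> hit [19,23], descend [1, 16]
      N1 x:[19,20] y:[7,13] z:[25/2,27/2] -> miss, prune
      N16 x:[20,23] y:[9,26] z:[22,28] -> hit [22,23], descend [19, 20]
        N19 x:[22,23] y:[21,26] z:[22,23] -> hit [22,23] leaf, test {P1@t=22}
        N20 x:[20,45/2] y:[9,16] z:[25,28] -> miss, prune

Visited [0, 11, 18, 8, 7, 12, 21, 23, 22, 24, 17, 1, 16, 19, 20]. Tests: 15 box, 3 leaf. Nearest: P17.

== RESULT ==
3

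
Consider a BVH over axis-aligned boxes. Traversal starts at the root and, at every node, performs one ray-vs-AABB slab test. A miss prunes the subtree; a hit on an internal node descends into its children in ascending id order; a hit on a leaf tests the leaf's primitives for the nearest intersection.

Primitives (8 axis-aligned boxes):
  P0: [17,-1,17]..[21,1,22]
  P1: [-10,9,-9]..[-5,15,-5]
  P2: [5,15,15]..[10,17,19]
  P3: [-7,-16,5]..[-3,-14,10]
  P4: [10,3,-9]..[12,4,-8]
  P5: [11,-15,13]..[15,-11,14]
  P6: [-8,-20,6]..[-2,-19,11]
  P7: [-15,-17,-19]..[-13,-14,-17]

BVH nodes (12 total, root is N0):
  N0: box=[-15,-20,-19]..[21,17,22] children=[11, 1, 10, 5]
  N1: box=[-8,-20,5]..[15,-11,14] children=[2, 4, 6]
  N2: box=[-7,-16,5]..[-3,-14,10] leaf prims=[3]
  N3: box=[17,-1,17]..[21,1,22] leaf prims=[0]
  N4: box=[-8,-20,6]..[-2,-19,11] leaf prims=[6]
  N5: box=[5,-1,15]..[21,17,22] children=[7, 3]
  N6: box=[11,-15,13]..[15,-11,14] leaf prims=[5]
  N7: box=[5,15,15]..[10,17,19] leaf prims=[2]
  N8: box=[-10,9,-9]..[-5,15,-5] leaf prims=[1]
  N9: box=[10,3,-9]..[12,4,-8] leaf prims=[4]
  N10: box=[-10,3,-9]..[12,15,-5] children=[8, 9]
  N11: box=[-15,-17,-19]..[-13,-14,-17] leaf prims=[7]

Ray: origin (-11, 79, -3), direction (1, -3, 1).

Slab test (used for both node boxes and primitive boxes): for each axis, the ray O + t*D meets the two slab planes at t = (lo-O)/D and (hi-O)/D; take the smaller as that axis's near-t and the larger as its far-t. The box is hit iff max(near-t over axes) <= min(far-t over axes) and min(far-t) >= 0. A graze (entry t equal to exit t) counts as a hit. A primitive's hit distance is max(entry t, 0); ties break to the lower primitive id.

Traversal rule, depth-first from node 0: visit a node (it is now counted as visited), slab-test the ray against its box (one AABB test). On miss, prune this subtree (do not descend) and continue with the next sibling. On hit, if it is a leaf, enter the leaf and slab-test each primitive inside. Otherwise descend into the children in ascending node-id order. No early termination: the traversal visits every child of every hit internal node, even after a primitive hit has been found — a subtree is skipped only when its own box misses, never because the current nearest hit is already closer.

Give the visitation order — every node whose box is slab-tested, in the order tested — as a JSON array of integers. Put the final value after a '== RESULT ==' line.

Trace the traversal:
N0 x:[-4,32] y:[62/3,33] z:[-16,25] -> hit [62/3,25], descend [1, 5, 10, 11]
  N1 x:[3,26] y:[30,33] z:[8,17] -> miss, prune
  N5 x:[16,32] y:[62/3,80/3] z:[18,25] -> hit [62/3,25], descend [3, 7]
    N3 x:[28,32] y:[26,80/3] z:[20,25] -> miss, prune
    N7 x:[16,21] y:[62/3,64/3] z:[18,22] -> hit [62/3,21] leaf, test {P2@t=62/3}
  N10 x:[1,23] y:[64/3,76/3] z:[-6,-2] -> miss, prune
  N11 x:[-4,-2] y:[31,32] z:[-16,-14] -> miss, prune

order=[0, 1, 5, 3, 7, 10, 11]  |boxes|=7  |leaves|=1  hit=P2

== RESULT ==
[0, 1, 5, 3, 7, 10, 11]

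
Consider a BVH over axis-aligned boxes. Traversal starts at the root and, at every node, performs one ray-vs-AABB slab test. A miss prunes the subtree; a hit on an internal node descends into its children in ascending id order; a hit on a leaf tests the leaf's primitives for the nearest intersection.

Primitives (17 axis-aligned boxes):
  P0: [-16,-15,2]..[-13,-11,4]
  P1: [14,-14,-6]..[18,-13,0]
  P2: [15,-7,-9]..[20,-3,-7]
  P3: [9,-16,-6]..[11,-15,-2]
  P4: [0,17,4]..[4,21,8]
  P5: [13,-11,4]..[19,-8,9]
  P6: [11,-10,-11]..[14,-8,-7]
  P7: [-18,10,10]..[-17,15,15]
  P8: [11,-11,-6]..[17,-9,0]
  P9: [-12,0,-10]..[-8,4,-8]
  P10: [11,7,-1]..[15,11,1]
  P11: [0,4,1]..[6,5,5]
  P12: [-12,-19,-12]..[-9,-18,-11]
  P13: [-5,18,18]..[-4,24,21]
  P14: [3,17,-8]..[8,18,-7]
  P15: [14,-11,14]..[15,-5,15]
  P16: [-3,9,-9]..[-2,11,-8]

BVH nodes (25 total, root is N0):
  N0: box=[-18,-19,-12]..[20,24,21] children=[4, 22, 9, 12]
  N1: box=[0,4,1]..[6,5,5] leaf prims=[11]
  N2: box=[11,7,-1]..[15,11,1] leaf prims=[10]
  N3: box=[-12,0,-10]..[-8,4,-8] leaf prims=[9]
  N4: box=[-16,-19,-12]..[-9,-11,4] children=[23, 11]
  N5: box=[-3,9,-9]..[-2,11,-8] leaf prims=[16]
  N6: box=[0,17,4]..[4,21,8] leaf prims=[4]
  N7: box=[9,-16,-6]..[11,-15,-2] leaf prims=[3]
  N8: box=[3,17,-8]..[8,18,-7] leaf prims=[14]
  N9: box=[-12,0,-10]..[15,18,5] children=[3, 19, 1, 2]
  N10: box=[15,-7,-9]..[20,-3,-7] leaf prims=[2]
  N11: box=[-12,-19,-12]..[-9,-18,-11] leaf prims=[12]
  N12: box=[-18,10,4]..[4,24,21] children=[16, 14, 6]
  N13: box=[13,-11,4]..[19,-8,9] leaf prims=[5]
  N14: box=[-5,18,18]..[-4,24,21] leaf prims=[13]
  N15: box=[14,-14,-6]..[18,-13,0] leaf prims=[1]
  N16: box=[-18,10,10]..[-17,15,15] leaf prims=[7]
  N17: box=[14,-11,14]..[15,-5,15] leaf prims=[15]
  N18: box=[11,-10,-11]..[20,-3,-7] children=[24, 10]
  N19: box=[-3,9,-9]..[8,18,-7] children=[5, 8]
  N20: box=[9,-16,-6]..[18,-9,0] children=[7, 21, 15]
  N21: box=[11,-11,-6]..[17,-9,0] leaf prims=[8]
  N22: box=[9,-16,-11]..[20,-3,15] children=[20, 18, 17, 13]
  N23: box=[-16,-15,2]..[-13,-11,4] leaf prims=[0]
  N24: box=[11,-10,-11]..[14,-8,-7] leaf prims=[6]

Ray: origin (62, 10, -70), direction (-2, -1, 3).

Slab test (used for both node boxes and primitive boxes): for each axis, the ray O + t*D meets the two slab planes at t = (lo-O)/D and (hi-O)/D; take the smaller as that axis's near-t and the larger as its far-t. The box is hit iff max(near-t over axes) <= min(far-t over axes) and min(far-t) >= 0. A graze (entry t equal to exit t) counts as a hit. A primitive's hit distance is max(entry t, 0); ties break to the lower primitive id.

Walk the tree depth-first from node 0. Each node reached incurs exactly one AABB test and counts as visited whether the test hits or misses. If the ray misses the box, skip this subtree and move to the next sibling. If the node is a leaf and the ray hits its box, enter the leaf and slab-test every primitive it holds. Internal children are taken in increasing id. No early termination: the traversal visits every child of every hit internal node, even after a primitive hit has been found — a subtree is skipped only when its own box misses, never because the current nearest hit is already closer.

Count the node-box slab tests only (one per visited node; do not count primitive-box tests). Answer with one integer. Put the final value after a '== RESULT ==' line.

Traverse from the root:
N0 x:[21,40] y:[-14,29] z:[58/3,91/3] -> hit [21,29], descend [4, 9, 12, 22]
  N4 x:[71/2,39] y:[21,29] z:[58/3,74/3] -> miss, prune
  N9 x:[47/2,37] y:[-8,10] z:[20,25] -> miss, prune
  N12 x:[29,40] y:[-14,0] z:[74/3,91/3] -> miss, prune
  N22 x:[21,53/2] y:[13,26] z:[59/3,85/3] -> hit [21,26], descend [13, 17, 18, 20]
    N13 x:[43/2,49/2] y:[18,21] z:[74/3,79/3] -> miss, prune
    N17 x:[47/2,24] y:[15,21] z:[28,85/3] -> miss, prune
    N18 x:[21,51/2] y:[13,20] z:[59/3,21] -> miss, prune
    N20 x:[22,53/2] y:[19,26] z:[64/3,70/3] -> hit [22,70/3], descend [7, 15, 21]
      N7 x:[51/2,53/2] y:[25,26] z:[64/3,68/3] -> miss, prune
      N15 x:[22,24] y:[23,24] z:[64/3,70/3] -> hit [23,70/3] leaf, test {P1@t=23}
      N21 x:[45/2,51/2] y:[19,21] z:[64/3,70/3] -> miss, prune

12 AABB tests over nodes [0, 4, 9, 12, 22, 13, 17, 18, 20, 7, 15, 21]; 1 leaf entered; closest P1.

== RESULT ==
12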